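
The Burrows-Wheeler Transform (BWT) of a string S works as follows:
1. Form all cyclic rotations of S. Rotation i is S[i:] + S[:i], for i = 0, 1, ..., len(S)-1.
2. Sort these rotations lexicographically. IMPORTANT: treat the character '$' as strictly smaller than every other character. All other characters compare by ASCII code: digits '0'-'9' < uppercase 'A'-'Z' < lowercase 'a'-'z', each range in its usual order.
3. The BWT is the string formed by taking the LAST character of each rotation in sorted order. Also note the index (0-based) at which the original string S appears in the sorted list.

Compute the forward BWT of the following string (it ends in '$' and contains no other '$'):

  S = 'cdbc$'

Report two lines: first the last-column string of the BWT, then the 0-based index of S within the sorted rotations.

All 5 rotations (rotation i = S[i:]+S[:i]):
  rot[0] = cdbc$
  rot[1] = dbc$c
  rot[2] = bc$cd
  rot[3] = c$cdb
  rot[4] = $cdbc
Sorted (with $ < everything):
  sorted[0] = $cdbc  (last char: 'c')
  sorted[1] = bc$cd  (last char: 'd')
  sorted[2] = c$cdb  (last char: 'b')
  sorted[3] = cdbc$  (last char: '$')
  sorted[4] = dbc$c  (last char: 'c')
Last column: cdb$c
Original string S is at sorted index 3

Answer: cdb$c
3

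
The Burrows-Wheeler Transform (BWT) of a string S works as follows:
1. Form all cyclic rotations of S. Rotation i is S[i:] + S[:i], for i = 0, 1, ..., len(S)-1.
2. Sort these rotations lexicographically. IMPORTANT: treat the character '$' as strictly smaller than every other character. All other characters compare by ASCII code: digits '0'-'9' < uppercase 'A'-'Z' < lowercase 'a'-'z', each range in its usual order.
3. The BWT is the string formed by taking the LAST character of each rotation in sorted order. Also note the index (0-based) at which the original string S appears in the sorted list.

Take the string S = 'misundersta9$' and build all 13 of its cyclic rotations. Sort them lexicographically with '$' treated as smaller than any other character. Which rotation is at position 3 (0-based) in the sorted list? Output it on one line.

All 13 rotations (rotation i = S[i:]+S[:i]):
  rot[0] = misundersta9$
  rot[1] = isundersta9$m
  rot[2] = sundersta9$mi
  rot[3] = understa9$mis
  rot[4] = ndersta9$misu
  rot[5] = dersta9$misun
  rot[6] = ersta9$misund
  rot[7] = rsta9$misunde
  rot[8] = sta9$misunder
  rot[9] = ta9$misunders
  rot[10] = a9$misunderst
  rot[11] = 9$misundersta
  rot[12] = $misundersta9
Sorted (with $ < everything):
  sorted[0] = $misundersta9
  sorted[1] = 9$misundersta
  sorted[2] = a9$misunderst
  sorted[3] = dersta9$misun
  sorted[4] = ersta9$misund
  sorted[5] = isundersta9$m
  sorted[6] = misundersta9$
  sorted[7] = ndersta9$misu
  sorted[8] = rsta9$misunde
  sorted[9] = sta9$misunder
  sorted[10] = sundersta9$mi
  sorted[11] = ta9$misunders
  sorted[12] = understa9$mis
sorted[3] = dersta9$misun

Answer: dersta9$misun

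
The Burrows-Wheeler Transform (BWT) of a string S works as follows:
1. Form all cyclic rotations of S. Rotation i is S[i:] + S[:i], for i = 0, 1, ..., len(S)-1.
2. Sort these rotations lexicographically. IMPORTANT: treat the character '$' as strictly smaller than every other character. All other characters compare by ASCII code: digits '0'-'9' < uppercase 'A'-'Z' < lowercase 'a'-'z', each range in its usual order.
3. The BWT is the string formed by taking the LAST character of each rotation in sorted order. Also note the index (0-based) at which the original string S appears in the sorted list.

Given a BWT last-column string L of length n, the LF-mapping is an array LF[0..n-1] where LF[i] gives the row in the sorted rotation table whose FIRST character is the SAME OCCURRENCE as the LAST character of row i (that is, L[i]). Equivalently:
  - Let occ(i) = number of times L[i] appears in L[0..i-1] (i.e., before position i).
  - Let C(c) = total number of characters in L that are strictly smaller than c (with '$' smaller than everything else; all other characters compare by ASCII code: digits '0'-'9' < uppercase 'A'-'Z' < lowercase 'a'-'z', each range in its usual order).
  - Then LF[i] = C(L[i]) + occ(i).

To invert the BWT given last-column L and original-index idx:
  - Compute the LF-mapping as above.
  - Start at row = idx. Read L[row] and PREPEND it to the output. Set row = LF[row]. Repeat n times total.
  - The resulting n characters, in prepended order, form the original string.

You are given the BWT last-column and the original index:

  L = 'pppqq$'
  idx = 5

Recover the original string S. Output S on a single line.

LF mapping: 1 2 3 4 5 0
Walk LF starting at row 5, prepending L[row]:
  step 1: row=5, L[5]='$', prepend. Next row=LF[5]=0
  step 2: row=0, L[0]='p', prepend. Next row=LF[0]=1
  step 3: row=1, L[1]='p', prepend. Next row=LF[1]=2
  step 4: row=2, L[2]='p', prepend. Next row=LF[2]=3
  step 5: row=3, L[3]='q', prepend. Next row=LF[3]=4
  step 6: row=4, L[4]='q', prepend. Next row=LF[4]=5
Reversed output: qqppp$

Answer: qqppp$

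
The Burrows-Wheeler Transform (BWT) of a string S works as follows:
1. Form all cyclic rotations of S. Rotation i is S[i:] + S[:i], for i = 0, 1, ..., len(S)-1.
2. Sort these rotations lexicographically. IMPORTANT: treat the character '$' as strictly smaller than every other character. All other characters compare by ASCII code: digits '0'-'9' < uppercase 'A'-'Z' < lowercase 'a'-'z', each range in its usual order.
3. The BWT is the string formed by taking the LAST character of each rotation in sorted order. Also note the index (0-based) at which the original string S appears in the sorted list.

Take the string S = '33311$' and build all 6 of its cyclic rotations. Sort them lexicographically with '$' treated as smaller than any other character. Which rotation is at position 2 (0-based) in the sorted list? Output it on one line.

Answer: 11$333

Derivation:
All 6 rotations (rotation i = S[i:]+S[:i]):
  rot[0] = 33311$
  rot[1] = 3311$3
  rot[2] = 311$33
  rot[3] = 11$333
  rot[4] = 1$3331
  rot[5] = $33311
Sorted (with $ < everything):
  sorted[0] = $33311
  sorted[1] = 1$3331
  sorted[2] = 11$333
  sorted[3] = 311$33
  sorted[4] = 3311$3
  sorted[5] = 33311$
sorted[2] = 11$333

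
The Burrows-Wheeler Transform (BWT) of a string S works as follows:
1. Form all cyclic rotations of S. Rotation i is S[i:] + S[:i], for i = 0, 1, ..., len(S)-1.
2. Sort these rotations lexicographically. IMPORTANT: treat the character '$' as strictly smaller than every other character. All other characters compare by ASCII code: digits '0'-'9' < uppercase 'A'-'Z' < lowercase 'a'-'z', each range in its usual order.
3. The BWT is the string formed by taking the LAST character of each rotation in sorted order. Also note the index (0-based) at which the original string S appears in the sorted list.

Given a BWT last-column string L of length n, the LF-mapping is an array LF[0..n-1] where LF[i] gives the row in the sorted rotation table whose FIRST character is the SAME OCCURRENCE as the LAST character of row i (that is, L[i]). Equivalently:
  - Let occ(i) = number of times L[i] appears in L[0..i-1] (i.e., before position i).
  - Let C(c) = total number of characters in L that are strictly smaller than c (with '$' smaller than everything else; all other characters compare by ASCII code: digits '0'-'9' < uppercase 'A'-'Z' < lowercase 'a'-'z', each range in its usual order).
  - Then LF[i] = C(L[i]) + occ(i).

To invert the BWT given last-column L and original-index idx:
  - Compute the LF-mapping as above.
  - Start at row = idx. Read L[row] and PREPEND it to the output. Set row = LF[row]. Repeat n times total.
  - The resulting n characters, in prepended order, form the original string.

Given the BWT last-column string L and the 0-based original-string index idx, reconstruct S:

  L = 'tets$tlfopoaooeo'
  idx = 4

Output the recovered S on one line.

Answer: footlooseteapot$

Derivation:
LF mapping: 13 2 14 12 0 15 5 4 6 11 7 1 8 9 3 10
Walk LF starting at row 4, prepending L[row]:
  step 1: row=4, L[4]='$', prepend. Next row=LF[4]=0
  step 2: row=0, L[0]='t', prepend. Next row=LF[0]=13
  step 3: row=13, L[13]='o', prepend. Next row=LF[13]=9
  step 4: row=9, L[9]='p', prepend. Next row=LF[9]=11
  step 5: row=11, L[11]='a', prepend. Next row=LF[11]=1
  step 6: row=1, L[1]='e', prepend. Next row=LF[1]=2
  step 7: row=2, L[2]='t', prepend. Next row=LF[2]=14
  step 8: row=14, L[14]='e', prepend. Next row=LF[14]=3
  step 9: row=3, L[3]='s', prepend. Next row=LF[3]=12
  step 10: row=12, L[12]='o', prepend. Next row=LF[12]=8
  step 11: row=8, L[8]='o', prepend. Next row=LF[8]=6
  step 12: row=6, L[6]='l', prepend. Next row=LF[6]=5
  step 13: row=5, L[5]='t', prepend. Next row=LF[5]=15
  step 14: row=15, L[15]='o', prepend. Next row=LF[15]=10
  step 15: row=10, L[10]='o', prepend. Next row=LF[10]=7
  step 16: row=7, L[7]='f', prepend. Next row=LF[7]=4
Reversed output: footlooseteapot$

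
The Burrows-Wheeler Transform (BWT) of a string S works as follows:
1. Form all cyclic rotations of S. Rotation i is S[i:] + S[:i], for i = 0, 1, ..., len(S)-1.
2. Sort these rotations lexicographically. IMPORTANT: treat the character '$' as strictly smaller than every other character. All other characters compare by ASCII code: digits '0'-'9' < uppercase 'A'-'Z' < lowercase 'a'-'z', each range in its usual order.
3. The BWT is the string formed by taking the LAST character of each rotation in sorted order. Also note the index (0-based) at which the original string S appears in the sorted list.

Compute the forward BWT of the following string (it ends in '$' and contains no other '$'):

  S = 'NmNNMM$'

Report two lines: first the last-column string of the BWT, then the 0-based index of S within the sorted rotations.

Answer: MMNNm$N
5

Derivation:
All 7 rotations (rotation i = S[i:]+S[:i]):
  rot[0] = NmNNMM$
  rot[1] = mNNMM$N
  rot[2] = NNMM$Nm
  rot[3] = NMM$NmN
  rot[4] = MM$NmNN
  rot[5] = M$NmNNM
  rot[6] = $NmNNMM
Sorted (with $ < everything):
  sorted[0] = $NmNNMM  (last char: 'M')
  sorted[1] = M$NmNNM  (last char: 'M')
  sorted[2] = MM$NmNN  (last char: 'N')
  sorted[3] = NMM$NmN  (last char: 'N')
  sorted[4] = NNMM$Nm  (last char: 'm')
  sorted[5] = NmNNMM$  (last char: '$')
  sorted[6] = mNNMM$N  (last char: 'N')
Last column: MMNNm$N
Original string S is at sorted index 5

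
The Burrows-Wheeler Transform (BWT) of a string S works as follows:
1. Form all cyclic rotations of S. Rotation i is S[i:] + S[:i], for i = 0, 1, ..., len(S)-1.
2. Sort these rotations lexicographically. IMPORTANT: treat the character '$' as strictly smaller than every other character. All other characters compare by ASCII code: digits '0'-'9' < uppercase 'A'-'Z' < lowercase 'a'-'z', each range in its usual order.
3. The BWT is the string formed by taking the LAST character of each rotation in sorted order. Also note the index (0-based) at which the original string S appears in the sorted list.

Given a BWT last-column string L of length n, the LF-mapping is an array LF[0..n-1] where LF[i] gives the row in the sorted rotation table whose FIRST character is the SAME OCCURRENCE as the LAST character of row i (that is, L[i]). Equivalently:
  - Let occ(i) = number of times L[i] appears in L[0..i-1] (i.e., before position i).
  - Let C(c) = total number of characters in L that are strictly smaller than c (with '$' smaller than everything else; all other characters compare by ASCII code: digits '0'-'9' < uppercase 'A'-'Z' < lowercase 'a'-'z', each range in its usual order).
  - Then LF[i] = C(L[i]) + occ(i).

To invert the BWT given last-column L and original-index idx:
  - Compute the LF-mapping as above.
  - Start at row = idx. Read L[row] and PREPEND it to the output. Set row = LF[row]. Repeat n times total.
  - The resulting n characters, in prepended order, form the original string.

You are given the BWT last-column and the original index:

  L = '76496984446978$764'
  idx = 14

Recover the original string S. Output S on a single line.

Answer: 88644646949779467$

Derivation:
LF mapping: 10 6 1 15 7 16 13 2 3 4 8 17 11 14 0 12 9 5
Walk LF starting at row 14, prepending L[row]:
  step 1: row=14, L[14]='$', prepend. Next row=LF[14]=0
  step 2: row=0, L[0]='7', prepend. Next row=LF[0]=10
  step 3: row=10, L[10]='6', prepend. Next row=LF[10]=8
  step 4: row=8, L[8]='4', prepend. Next row=LF[8]=3
  step 5: row=3, L[3]='9', prepend. Next row=LF[3]=15
  step 6: row=15, L[15]='7', prepend. Next row=LF[15]=12
  step 7: row=12, L[12]='7', prepend. Next row=LF[12]=11
  step 8: row=11, L[11]='9', prepend. Next row=LF[11]=17
  step 9: row=17, L[17]='4', prepend. Next row=LF[17]=5
  step 10: row=5, L[5]='9', prepend. Next row=LF[5]=16
  step 11: row=16, L[16]='6', prepend. Next row=LF[16]=9
  step 12: row=9, L[9]='4', prepend. Next row=LF[9]=4
  step 13: row=4, L[4]='6', prepend. Next row=LF[4]=7
  step 14: row=7, L[7]='4', prepend. Next row=LF[7]=2
  step 15: row=2, L[2]='4', prepend. Next row=LF[2]=1
  step 16: row=1, L[1]='6', prepend. Next row=LF[1]=6
  step 17: row=6, L[6]='8', prepend. Next row=LF[6]=13
  step 18: row=13, L[13]='8', prepend. Next row=LF[13]=14
Reversed output: 88644646949779467$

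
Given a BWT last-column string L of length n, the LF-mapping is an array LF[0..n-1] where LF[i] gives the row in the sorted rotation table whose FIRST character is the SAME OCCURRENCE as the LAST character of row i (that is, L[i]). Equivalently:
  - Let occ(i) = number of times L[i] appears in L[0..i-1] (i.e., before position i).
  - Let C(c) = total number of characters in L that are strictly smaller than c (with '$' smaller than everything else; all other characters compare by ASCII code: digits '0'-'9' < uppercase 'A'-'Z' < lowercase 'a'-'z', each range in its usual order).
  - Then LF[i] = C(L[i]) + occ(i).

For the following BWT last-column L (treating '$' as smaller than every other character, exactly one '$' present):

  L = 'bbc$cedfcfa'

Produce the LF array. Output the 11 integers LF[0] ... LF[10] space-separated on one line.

Answer: 2 3 4 0 5 8 7 9 6 10 1

Derivation:
Char counts: '$':1, 'a':1, 'b':2, 'c':3, 'd':1, 'e':1, 'f':2
C (first-col start): C('$')=0, C('a')=1, C('b')=2, C('c')=4, C('d')=7, C('e')=8, C('f')=9
L[0]='b': occ=0, LF[0]=C('b')+0=2+0=2
L[1]='b': occ=1, LF[1]=C('b')+1=2+1=3
L[2]='c': occ=0, LF[2]=C('c')+0=4+0=4
L[3]='$': occ=0, LF[3]=C('$')+0=0+0=0
L[4]='c': occ=1, LF[4]=C('c')+1=4+1=5
L[5]='e': occ=0, LF[5]=C('e')+0=8+0=8
L[6]='d': occ=0, LF[6]=C('d')+0=7+0=7
L[7]='f': occ=0, LF[7]=C('f')+0=9+0=9
L[8]='c': occ=2, LF[8]=C('c')+2=4+2=6
L[9]='f': occ=1, LF[9]=C('f')+1=9+1=10
L[10]='a': occ=0, LF[10]=C('a')+0=1+0=1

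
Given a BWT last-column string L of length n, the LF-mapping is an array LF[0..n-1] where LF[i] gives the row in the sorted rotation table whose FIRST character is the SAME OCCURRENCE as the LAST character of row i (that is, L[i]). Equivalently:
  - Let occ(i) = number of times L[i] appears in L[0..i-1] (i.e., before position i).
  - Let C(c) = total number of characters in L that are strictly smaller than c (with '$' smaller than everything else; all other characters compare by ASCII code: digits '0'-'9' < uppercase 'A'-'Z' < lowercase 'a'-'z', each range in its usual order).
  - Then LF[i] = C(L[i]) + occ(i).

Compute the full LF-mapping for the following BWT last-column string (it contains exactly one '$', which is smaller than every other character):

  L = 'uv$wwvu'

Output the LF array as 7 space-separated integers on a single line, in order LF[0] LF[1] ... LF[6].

Answer: 1 3 0 5 6 4 2

Derivation:
Char counts: '$':1, 'u':2, 'v':2, 'w':2
C (first-col start): C('$')=0, C('u')=1, C('v')=3, C('w')=5
L[0]='u': occ=0, LF[0]=C('u')+0=1+0=1
L[1]='v': occ=0, LF[1]=C('v')+0=3+0=3
L[2]='$': occ=0, LF[2]=C('$')+0=0+0=0
L[3]='w': occ=0, LF[3]=C('w')+0=5+0=5
L[4]='w': occ=1, LF[4]=C('w')+1=5+1=6
L[5]='v': occ=1, LF[5]=C('v')+1=3+1=4
L[6]='u': occ=1, LF[6]=C('u')+1=1+1=2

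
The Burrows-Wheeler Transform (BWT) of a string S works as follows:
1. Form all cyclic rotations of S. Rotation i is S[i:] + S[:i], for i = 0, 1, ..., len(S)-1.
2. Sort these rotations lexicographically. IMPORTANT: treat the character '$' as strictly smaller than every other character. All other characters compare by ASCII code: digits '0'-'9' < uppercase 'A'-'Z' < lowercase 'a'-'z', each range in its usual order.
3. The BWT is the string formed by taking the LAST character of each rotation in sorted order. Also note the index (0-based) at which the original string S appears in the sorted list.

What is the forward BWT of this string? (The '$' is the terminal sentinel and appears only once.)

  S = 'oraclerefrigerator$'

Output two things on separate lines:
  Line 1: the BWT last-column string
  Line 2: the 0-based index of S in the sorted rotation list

Answer: rrrargleirct$ooeefa
12

Derivation:
All 19 rotations (rotation i = S[i:]+S[:i]):
  rot[0] = oraclerefrigerator$
  rot[1] = raclerefrigerator$o
  rot[2] = aclerefrigerator$or
  rot[3] = clerefrigerator$ora
  rot[4] = lerefrigerator$orac
  rot[5] = erefrigerator$oracl
  rot[6] = refrigerator$oracle
  rot[7] = efrigerator$oracler
  rot[8] = frigerator$oraclere
  rot[9] = rigerator$oracleref
  rot[10] = igerator$oraclerefr
  rot[11] = gerator$oraclerefri
  rot[12] = erator$oraclerefrig
  rot[13] = rator$oraclerefrige
  rot[14] = ator$oraclerefriger
  rot[15] = tor$oraclerefrigera
  rot[16] = or$oraclerefrigerat
  rot[17] = r$oraclerefrigerato
  rot[18] = $oraclerefrigerator
Sorted (with $ < everything):
  sorted[0] = $oraclerefrigerator  (last char: 'r')
  sorted[1] = aclerefrigerator$or  (last char: 'r')
  sorted[2] = ator$oraclerefriger  (last char: 'r')
  sorted[3] = clerefrigerator$ora  (last char: 'a')
  sorted[4] = efrigerator$oracler  (last char: 'r')
  sorted[5] = erator$oraclerefrig  (last char: 'g')
  sorted[6] = erefrigerator$oracl  (last char: 'l')
  sorted[7] = frigerator$oraclere  (last char: 'e')
  sorted[8] = gerator$oraclerefri  (last char: 'i')
  sorted[9] = igerator$oraclerefr  (last char: 'r')
  sorted[10] = lerefrigerator$orac  (last char: 'c')
  sorted[11] = or$oraclerefrigerat  (last char: 't')
  sorted[12] = oraclerefrigerator$  (last char: '$')
  sorted[13] = r$oraclerefrigerato  (last char: 'o')
  sorted[14] = raclerefrigerator$o  (last char: 'o')
  sorted[15] = rator$oraclerefrige  (last char: 'e')
  sorted[16] = refrigerator$oracle  (last char: 'e')
  sorted[17] = rigerator$oracleref  (last char: 'f')
  sorted[18] = tor$oraclerefrigera  (last char: 'a')
Last column: rrrargleirct$ooeefa
Original string S is at sorted index 12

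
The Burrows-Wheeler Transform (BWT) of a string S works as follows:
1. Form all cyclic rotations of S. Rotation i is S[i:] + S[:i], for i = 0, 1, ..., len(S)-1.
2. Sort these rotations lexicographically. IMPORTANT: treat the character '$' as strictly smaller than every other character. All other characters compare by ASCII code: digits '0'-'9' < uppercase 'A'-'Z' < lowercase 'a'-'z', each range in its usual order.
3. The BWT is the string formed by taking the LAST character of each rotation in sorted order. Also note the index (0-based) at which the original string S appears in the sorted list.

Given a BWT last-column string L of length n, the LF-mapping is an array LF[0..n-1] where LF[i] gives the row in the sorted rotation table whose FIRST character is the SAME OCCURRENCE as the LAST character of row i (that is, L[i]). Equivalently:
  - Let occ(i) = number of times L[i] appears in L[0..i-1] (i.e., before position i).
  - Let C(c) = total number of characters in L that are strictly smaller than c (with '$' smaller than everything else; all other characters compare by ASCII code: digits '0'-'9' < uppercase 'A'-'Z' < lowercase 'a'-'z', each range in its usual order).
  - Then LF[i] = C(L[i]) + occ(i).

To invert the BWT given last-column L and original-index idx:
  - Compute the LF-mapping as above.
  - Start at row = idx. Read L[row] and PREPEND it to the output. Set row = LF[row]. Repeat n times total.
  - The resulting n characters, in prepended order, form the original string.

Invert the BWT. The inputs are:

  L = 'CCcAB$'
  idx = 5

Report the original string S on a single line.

LF mapping: 3 4 5 1 2 0
Walk LF starting at row 5, prepending L[row]:
  step 1: row=5, L[5]='$', prepend. Next row=LF[5]=0
  step 2: row=0, L[0]='C', prepend. Next row=LF[0]=3
  step 3: row=3, L[3]='A', prepend. Next row=LF[3]=1
  step 4: row=1, L[1]='C', prepend. Next row=LF[1]=4
  step 5: row=4, L[4]='B', prepend. Next row=LF[4]=2
  step 6: row=2, L[2]='c', prepend. Next row=LF[2]=5
Reversed output: cBCAC$

Answer: cBCAC$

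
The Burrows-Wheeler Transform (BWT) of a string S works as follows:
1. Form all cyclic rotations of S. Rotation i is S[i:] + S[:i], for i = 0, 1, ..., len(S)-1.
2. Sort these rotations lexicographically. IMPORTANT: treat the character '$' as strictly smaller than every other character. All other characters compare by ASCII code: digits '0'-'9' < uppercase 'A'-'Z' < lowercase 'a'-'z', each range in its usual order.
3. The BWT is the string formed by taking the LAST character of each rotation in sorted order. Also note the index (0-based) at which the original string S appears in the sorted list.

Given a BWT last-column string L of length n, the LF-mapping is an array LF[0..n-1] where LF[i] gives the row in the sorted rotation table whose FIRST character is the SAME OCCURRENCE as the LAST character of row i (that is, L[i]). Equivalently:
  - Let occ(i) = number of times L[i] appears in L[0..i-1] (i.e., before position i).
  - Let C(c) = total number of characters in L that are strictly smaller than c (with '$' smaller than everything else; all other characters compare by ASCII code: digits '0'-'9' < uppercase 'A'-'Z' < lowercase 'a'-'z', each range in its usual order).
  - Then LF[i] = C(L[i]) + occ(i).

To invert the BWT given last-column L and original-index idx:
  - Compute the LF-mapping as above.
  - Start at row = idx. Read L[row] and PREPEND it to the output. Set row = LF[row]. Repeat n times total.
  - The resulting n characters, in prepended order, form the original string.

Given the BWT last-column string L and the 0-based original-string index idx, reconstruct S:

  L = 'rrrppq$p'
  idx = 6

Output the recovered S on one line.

LF mapping: 5 6 7 1 2 4 0 3
Walk LF starting at row 6, prepending L[row]:
  step 1: row=6, L[6]='$', prepend. Next row=LF[6]=0
  step 2: row=0, L[0]='r', prepend. Next row=LF[0]=5
  step 3: row=5, L[5]='q', prepend. Next row=LF[5]=4
  step 4: row=4, L[4]='p', prepend. Next row=LF[4]=2
  step 5: row=2, L[2]='r', prepend. Next row=LF[2]=7
  step 6: row=7, L[7]='p', prepend. Next row=LF[7]=3
  step 7: row=3, L[3]='p', prepend. Next row=LF[3]=1
  step 8: row=1, L[1]='r', prepend. Next row=LF[1]=6
Reversed output: rpprpqr$

Answer: rpprpqr$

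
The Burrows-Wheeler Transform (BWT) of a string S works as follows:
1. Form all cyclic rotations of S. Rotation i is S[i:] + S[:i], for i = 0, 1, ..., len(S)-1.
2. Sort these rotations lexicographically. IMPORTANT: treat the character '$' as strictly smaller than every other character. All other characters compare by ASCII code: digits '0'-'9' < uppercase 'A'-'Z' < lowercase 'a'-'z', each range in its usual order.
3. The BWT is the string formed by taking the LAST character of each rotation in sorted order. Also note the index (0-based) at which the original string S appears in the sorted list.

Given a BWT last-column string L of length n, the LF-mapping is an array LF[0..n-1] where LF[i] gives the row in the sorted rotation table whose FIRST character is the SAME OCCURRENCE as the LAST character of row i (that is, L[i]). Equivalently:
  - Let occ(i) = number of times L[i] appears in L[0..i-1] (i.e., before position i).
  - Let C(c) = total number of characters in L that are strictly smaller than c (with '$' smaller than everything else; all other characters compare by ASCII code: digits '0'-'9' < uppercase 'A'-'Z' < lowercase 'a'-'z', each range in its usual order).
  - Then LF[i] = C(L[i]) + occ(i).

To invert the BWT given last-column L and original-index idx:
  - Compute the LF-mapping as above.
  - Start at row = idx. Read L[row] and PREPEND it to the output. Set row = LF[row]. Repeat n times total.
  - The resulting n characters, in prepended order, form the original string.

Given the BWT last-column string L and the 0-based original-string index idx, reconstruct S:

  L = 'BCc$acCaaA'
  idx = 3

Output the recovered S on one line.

LF mapping: 2 3 8 0 5 9 4 6 7 1
Walk LF starting at row 3, prepending L[row]:
  step 1: row=3, L[3]='$', prepend. Next row=LF[3]=0
  step 2: row=0, L[0]='B', prepend. Next row=LF[0]=2
  step 3: row=2, L[2]='c', prepend. Next row=LF[2]=8
  step 4: row=8, L[8]='a', prepend. Next row=LF[8]=7
  step 5: row=7, L[7]='a', prepend. Next row=LF[7]=6
  step 6: row=6, L[6]='C', prepend. Next row=LF[6]=4
  step 7: row=4, L[4]='a', prepend. Next row=LF[4]=5
  step 8: row=5, L[5]='c', prepend. Next row=LF[5]=9
  step 9: row=9, L[9]='A', prepend. Next row=LF[9]=1
  step 10: row=1, L[1]='C', prepend. Next row=LF[1]=3
Reversed output: CAcaCaacB$

Answer: CAcaCaacB$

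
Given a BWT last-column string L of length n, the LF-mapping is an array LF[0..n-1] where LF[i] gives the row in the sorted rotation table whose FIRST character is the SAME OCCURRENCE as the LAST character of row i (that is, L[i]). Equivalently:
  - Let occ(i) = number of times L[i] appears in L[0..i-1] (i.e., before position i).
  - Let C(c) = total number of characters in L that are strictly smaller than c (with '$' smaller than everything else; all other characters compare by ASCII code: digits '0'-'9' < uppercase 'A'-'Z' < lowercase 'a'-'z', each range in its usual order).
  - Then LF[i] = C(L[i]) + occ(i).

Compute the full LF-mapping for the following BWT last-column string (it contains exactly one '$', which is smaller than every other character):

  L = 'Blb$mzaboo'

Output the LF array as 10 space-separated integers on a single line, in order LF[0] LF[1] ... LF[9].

Answer: 1 5 3 0 6 9 2 4 7 8

Derivation:
Char counts: '$':1, 'B':1, 'a':1, 'b':2, 'l':1, 'm':1, 'o':2, 'z':1
C (first-col start): C('$')=0, C('B')=1, C('a')=2, C('b')=3, C('l')=5, C('m')=6, C('o')=7, C('z')=9
L[0]='B': occ=0, LF[0]=C('B')+0=1+0=1
L[1]='l': occ=0, LF[1]=C('l')+0=5+0=5
L[2]='b': occ=0, LF[2]=C('b')+0=3+0=3
L[3]='$': occ=0, LF[3]=C('$')+0=0+0=0
L[4]='m': occ=0, LF[4]=C('m')+0=6+0=6
L[5]='z': occ=0, LF[5]=C('z')+0=9+0=9
L[6]='a': occ=0, LF[6]=C('a')+0=2+0=2
L[7]='b': occ=1, LF[7]=C('b')+1=3+1=4
L[8]='o': occ=0, LF[8]=C('o')+0=7+0=7
L[9]='o': occ=1, LF[9]=C('o')+1=7+1=8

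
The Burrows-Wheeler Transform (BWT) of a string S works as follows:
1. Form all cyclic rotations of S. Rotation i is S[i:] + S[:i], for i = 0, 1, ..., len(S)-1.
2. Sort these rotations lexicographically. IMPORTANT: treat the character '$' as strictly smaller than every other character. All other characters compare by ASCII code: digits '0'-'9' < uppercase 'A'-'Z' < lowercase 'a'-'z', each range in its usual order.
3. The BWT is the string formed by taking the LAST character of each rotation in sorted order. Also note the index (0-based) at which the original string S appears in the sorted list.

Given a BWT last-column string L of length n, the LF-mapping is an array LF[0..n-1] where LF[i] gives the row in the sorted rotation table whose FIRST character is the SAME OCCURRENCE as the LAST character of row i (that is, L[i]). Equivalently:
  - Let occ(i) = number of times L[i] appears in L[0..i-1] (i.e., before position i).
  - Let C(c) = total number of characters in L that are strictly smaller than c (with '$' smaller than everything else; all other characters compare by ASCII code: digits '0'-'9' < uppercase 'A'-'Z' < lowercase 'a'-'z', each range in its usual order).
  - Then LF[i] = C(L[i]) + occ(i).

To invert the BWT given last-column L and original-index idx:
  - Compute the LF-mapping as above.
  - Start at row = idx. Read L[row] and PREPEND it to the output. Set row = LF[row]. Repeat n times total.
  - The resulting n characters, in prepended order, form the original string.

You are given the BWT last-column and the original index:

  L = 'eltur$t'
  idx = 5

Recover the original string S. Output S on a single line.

LF mapping: 1 2 4 6 3 0 5
Walk LF starting at row 5, prepending L[row]:
  step 1: row=5, L[5]='$', prepend. Next row=LF[5]=0
  step 2: row=0, L[0]='e', prepend. Next row=LF[0]=1
  step 3: row=1, L[1]='l', prepend. Next row=LF[1]=2
  step 4: row=2, L[2]='t', prepend. Next row=LF[2]=4
  step 5: row=4, L[4]='r', prepend. Next row=LF[4]=3
  step 6: row=3, L[3]='u', prepend. Next row=LF[3]=6
  step 7: row=6, L[6]='t', prepend. Next row=LF[6]=5
Reversed output: turtle$

Answer: turtle$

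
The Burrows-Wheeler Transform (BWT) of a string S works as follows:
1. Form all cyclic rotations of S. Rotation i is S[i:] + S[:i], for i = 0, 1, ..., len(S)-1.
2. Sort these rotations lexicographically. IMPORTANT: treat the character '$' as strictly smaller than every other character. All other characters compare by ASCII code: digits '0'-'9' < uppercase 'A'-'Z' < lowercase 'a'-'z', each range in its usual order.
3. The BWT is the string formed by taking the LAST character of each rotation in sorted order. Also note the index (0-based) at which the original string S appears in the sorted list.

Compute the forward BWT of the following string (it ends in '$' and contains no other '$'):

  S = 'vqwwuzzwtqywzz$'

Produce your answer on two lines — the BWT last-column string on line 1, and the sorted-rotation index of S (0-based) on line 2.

Answer: zvtww$zwqyqzzwu
5

Derivation:
All 15 rotations (rotation i = S[i:]+S[:i]):
  rot[0] = vqwwuzzwtqywzz$
  rot[1] = qwwuzzwtqywzz$v
  rot[2] = wwuzzwtqywzz$vq
  rot[3] = wuzzwtqywzz$vqw
  rot[4] = uzzwtqywzz$vqww
  rot[5] = zzwtqywzz$vqwwu
  rot[6] = zwtqywzz$vqwwuz
  rot[7] = wtqywzz$vqwwuzz
  rot[8] = tqywzz$vqwwuzzw
  rot[9] = qywzz$vqwwuzzwt
  rot[10] = ywzz$vqwwuzzwtq
  rot[11] = wzz$vqwwuzzwtqy
  rot[12] = zz$vqwwuzzwtqyw
  rot[13] = z$vqwwuzzwtqywz
  rot[14] = $vqwwuzzwtqywzz
Sorted (with $ < everything):
  sorted[0] = $vqwwuzzwtqywzz  (last char: 'z')
  sorted[1] = qwwuzzwtqywzz$v  (last char: 'v')
  sorted[2] = qywzz$vqwwuzzwt  (last char: 't')
  sorted[3] = tqywzz$vqwwuzzw  (last char: 'w')
  sorted[4] = uzzwtqywzz$vqww  (last char: 'w')
  sorted[5] = vqwwuzzwtqywzz$  (last char: '$')
  sorted[6] = wtqywzz$vqwwuzz  (last char: 'z')
  sorted[7] = wuzzwtqywzz$vqw  (last char: 'w')
  sorted[8] = wwuzzwtqywzz$vq  (last char: 'q')
  sorted[9] = wzz$vqwwuzzwtqy  (last char: 'y')
  sorted[10] = ywzz$vqwwuzzwtq  (last char: 'q')
  sorted[11] = z$vqwwuzzwtqywz  (last char: 'z')
  sorted[12] = zwtqywzz$vqwwuz  (last char: 'z')
  sorted[13] = zz$vqwwuzzwtqyw  (last char: 'w')
  sorted[14] = zzwtqywzz$vqwwu  (last char: 'u')
Last column: zvtww$zwqyqzzwu
Original string S is at sorted index 5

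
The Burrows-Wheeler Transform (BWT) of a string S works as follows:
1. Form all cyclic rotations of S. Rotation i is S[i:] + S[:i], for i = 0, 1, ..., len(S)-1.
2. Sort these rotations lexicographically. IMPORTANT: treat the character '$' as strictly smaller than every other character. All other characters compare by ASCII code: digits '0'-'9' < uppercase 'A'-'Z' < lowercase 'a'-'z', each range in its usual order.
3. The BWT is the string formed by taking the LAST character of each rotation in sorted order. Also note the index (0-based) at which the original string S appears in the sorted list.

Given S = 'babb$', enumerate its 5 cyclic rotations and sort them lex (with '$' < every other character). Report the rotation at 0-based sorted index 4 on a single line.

Answer: bb$ba

Derivation:
All 5 rotations (rotation i = S[i:]+S[:i]):
  rot[0] = babb$
  rot[1] = abb$b
  rot[2] = bb$ba
  rot[3] = b$bab
  rot[4] = $babb
Sorted (with $ < everything):
  sorted[0] = $babb
  sorted[1] = abb$b
  sorted[2] = b$bab
  sorted[3] = babb$
  sorted[4] = bb$ba
sorted[4] = bb$ba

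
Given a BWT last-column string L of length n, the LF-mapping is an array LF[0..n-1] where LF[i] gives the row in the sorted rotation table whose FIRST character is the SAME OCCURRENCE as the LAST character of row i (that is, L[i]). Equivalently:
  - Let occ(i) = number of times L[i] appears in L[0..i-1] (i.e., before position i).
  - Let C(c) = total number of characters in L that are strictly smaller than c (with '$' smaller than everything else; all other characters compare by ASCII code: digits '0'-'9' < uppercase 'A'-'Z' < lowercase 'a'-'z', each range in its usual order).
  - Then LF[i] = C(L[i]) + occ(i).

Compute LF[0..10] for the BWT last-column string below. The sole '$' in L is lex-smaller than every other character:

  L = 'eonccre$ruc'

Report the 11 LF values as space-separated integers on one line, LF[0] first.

Char counts: '$':1, 'c':3, 'e':2, 'n':1, 'o':1, 'r':2, 'u':1
C (first-col start): C('$')=0, C('c')=1, C('e')=4, C('n')=6, C('o')=7, C('r')=8, C('u')=10
L[0]='e': occ=0, LF[0]=C('e')+0=4+0=4
L[1]='o': occ=0, LF[1]=C('o')+0=7+0=7
L[2]='n': occ=0, LF[2]=C('n')+0=6+0=6
L[3]='c': occ=0, LF[3]=C('c')+0=1+0=1
L[4]='c': occ=1, LF[4]=C('c')+1=1+1=2
L[5]='r': occ=0, LF[5]=C('r')+0=8+0=8
L[6]='e': occ=1, LF[6]=C('e')+1=4+1=5
L[7]='$': occ=0, LF[7]=C('$')+0=0+0=0
L[8]='r': occ=1, LF[8]=C('r')+1=8+1=9
L[9]='u': occ=0, LF[9]=C('u')+0=10+0=10
L[10]='c': occ=2, LF[10]=C('c')+2=1+2=3

Answer: 4 7 6 1 2 8 5 0 9 10 3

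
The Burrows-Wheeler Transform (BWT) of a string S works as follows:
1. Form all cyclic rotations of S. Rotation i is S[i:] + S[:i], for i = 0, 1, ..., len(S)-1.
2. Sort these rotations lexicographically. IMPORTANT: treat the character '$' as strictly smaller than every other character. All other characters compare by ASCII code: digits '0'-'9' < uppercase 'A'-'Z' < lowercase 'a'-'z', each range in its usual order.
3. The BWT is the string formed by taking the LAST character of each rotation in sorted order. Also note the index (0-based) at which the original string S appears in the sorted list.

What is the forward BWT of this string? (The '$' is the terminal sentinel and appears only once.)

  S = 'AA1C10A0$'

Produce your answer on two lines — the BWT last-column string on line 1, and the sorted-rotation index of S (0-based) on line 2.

Answer: 0A1CA0A$1
7

Derivation:
All 9 rotations (rotation i = S[i:]+S[:i]):
  rot[0] = AA1C10A0$
  rot[1] = A1C10A0$A
  rot[2] = 1C10A0$AA
  rot[3] = C10A0$AA1
  rot[4] = 10A0$AA1C
  rot[5] = 0A0$AA1C1
  rot[6] = A0$AA1C10
  rot[7] = 0$AA1C10A
  rot[8] = $AA1C10A0
Sorted (with $ < everything):
  sorted[0] = $AA1C10A0  (last char: '0')
  sorted[1] = 0$AA1C10A  (last char: 'A')
  sorted[2] = 0A0$AA1C1  (last char: '1')
  sorted[3] = 10A0$AA1C  (last char: 'C')
  sorted[4] = 1C10A0$AA  (last char: 'A')
  sorted[5] = A0$AA1C10  (last char: '0')
  sorted[6] = A1C10A0$A  (last char: 'A')
  sorted[7] = AA1C10A0$  (last char: '$')
  sorted[8] = C10A0$AA1  (last char: '1')
Last column: 0A1CA0A$1
Original string S is at sorted index 7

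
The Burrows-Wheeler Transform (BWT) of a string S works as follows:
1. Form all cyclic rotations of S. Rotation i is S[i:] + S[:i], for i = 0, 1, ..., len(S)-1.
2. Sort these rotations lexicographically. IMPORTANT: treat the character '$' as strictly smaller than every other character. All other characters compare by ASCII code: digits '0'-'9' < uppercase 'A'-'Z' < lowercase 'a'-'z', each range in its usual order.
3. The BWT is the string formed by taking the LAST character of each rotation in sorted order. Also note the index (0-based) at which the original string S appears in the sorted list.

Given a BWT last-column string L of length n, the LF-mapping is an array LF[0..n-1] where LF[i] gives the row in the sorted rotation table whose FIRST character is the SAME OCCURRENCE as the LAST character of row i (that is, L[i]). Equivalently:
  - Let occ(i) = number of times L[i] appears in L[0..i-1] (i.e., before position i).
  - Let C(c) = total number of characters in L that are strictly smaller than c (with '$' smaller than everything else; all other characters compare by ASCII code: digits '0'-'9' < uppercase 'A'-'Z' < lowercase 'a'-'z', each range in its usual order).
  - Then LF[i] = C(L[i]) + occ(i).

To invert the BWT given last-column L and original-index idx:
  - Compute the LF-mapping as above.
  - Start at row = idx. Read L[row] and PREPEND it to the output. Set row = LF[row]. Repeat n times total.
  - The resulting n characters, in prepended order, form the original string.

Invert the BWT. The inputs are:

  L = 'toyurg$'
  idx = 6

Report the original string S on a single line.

Answer: yogurt$

Derivation:
LF mapping: 4 2 6 5 3 1 0
Walk LF starting at row 6, prepending L[row]:
  step 1: row=6, L[6]='$', prepend. Next row=LF[6]=0
  step 2: row=0, L[0]='t', prepend. Next row=LF[0]=4
  step 3: row=4, L[4]='r', prepend. Next row=LF[4]=3
  step 4: row=3, L[3]='u', prepend. Next row=LF[3]=5
  step 5: row=5, L[5]='g', prepend. Next row=LF[5]=1
  step 6: row=1, L[1]='o', prepend. Next row=LF[1]=2
  step 7: row=2, L[2]='y', prepend. Next row=LF[2]=6
Reversed output: yogurt$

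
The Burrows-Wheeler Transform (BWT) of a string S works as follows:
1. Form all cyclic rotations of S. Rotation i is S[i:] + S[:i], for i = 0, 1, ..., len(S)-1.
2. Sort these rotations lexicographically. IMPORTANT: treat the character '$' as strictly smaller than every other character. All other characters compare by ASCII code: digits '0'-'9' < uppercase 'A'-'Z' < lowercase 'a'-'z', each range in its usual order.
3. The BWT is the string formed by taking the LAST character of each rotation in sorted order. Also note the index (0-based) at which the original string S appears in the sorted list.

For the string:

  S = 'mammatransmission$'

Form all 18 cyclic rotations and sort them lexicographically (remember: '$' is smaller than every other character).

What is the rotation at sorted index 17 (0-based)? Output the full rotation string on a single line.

All 18 rotations (rotation i = S[i:]+S[:i]):
  rot[0] = mammatransmission$
  rot[1] = ammatransmission$m
  rot[2] = mmatransmission$ma
  rot[3] = matransmission$mam
  rot[4] = atransmission$mamm
  rot[5] = transmission$mamma
  rot[6] = ransmission$mammat
  rot[7] = ansmission$mammatr
  rot[8] = nsmission$mammatra
  rot[9] = smission$mammatran
  rot[10] = mission$mammatrans
  rot[11] = ission$mammatransm
  rot[12] = ssion$mammatransmi
  rot[13] = sion$mammatransmis
  rot[14] = ion$mammatransmiss
  rot[15] = on$mammatransmissi
  rot[16] = n$mammatransmissio
  rot[17] = $mammatransmission
Sorted (with $ < everything):
  sorted[0] = $mammatransmission
  sorted[1] = ammatransmission$m
  sorted[2] = ansmission$mammatr
  sorted[3] = atransmission$mamm
  sorted[4] = ion$mammatransmiss
  sorted[5] = ission$mammatransm
  sorted[6] = mammatransmission$
  sorted[7] = matransmission$mam
  sorted[8] = mission$mammatrans
  sorted[9] = mmatransmission$ma
  sorted[10] = n$mammatransmissio
  sorted[11] = nsmission$mammatra
  sorted[12] = on$mammatransmissi
  sorted[13] = ransmission$mammat
  sorted[14] = sion$mammatransmis
  sorted[15] = smission$mammatran
  sorted[16] = ssion$mammatransmi
  sorted[17] = transmission$mamma
sorted[17] = transmission$mamma

Answer: transmission$mamma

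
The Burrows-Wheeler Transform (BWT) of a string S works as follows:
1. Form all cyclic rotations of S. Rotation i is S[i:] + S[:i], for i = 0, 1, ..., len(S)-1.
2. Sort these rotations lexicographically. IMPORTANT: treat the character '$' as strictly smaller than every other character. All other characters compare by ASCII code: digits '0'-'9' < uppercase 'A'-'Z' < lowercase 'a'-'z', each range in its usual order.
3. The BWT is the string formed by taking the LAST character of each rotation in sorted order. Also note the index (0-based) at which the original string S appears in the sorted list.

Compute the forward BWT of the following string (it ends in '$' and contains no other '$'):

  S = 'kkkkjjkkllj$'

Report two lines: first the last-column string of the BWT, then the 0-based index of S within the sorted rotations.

Answer: jlkjkkk$jklk
7

Derivation:
All 12 rotations (rotation i = S[i:]+S[:i]):
  rot[0] = kkkkjjkkllj$
  rot[1] = kkkjjkkllj$k
  rot[2] = kkjjkkllj$kk
  rot[3] = kjjkkllj$kkk
  rot[4] = jjkkllj$kkkk
  rot[5] = jkkllj$kkkkj
  rot[6] = kkllj$kkkkjj
  rot[7] = kllj$kkkkjjk
  rot[8] = llj$kkkkjjkk
  rot[9] = lj$kkkkjjkkl
  rot[10] = j$kkkkjjkkll
  rot[11] = $kkkkjjkkllj
Sorted (with $ < everything):
  sorted[0] = $kkkkjjkkllj  (last char: 'j')
  sorted[1] = j$kkkkjjkkll  (last char: 'l')
  sorted[2] = jjkkllj$kkkk  (last char: 'k')
  sorted[3] = jkkllj$kkkkj  (last char: 'j')
  sorted[4] = kjjkkllj$kkk  (last char: 'k')
  sorted[5] = kkjjkkllj$kk  (last char: 'k')
  sorted[6] = kkkjjkkllj$k  (last char: 'k')
  sorted[7] = kkkkjjkkllj$  (last char: '$')
  sorted[8] = kkllj$kkkkjj  (last char: 'j')
  sorted[9] = kllj$kkkkjjk  (last char: 'k')
  sorted[10] = lj$kkkkjjkkl  (last char: 'l')
  sorted[11] = llj$kkkkjjkk  (last char: 'k')
Last column: jlkjkkk$jklk
Original string S is at sorted index 7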